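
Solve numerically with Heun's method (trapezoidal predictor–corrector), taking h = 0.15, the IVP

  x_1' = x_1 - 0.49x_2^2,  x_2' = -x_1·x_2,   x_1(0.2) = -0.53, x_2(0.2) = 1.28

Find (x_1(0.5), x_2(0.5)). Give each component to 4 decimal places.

Heun on (x_1,x_2): k1 = f(s_n, state_n); k2 = f(s_n + h, state_n + h·k1); state_{n+1} = state_n + (h/2)·(k1 + k2).
0.200000: (-0.530000, 1.280000)
  k1 = (-1.332816, 0.678400)
  predictor → (-0.729922, 1.381760)
  k2 = (-1.665460, 1.008578)
  → (-0.754871, 1.406523)
0.350000: (-0.754871, 1.406523)
  k1 = (-1.724242, 1.061743)
  predictor → (-1.013507, 1.565785)
  k2 = (-2.214831, 1.586934)
  → (-1.050301, 1.605174)
(x_1(0.5), x_2(0.5)) ≈ (-1.0503, 1.6052)

-1.0503, 1.6052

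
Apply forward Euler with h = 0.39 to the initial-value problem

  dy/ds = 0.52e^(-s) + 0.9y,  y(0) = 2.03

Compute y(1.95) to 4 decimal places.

10.4479

Euler: y_{n+1} = y_n + h·f(s_n, y_n).
s=0.000000, y=2.030000: f=2.347000 → y ← 2.030000 + 0.39·2.347000 = 2.945330
s=0.390000, y=2.945330: f=3.002867 → y ← 2.945330 + 0.39·3.002867 = 4.116448
s=0.780000, y=4.116448: f=3.943174 → y ← 4.116448 + 0.39·3.943174 = 5.654286
s=1.170000, y=5.654286: f=5.250248 → y ← 5.654286 + 0.39·5.250248 = 7.701883
s=1.560000, y=7.701883: f=7.040965 → y ← 7.701883 + 0.39·7.040965 = 10.447859
y(1.95) ≈ 10.4479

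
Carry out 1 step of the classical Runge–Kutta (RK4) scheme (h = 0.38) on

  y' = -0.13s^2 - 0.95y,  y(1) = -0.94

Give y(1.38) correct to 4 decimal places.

RK4: k1 = f(s_n, y_n); k2 = f(s_n + h/2, y_n + (h/2)·k1); k3 = f(s_n + h/2, y_n + (h/2)·k2); k4 = f(s_n + h, y_n + h·k3); y_{n+1} = y_n + (h/6)·(k1 + 2k2 + 2k3 + k4).
s=1.000000, y=-0.940000:
  k1 = f(1.000000, -0.940000) = 0.763000
  k2 = f(1.190000, -0.795030) = 0.571185
  k3 = f(1.190000, -0.831475) = 0.605808
  k4 = f(1.380000, -0.709793) = 0.426731
  y ← -0.940000 + (0.38/6)·(k1 + 2k2 + 2k3 + k4) = -0.715565
y(1.38) ≈ -0.7156

-0.7156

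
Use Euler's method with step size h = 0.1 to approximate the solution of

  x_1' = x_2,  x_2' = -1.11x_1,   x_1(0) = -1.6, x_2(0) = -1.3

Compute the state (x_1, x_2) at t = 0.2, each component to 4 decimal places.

Euler on (x_1,x_2): x_1_{n+1} = x_1_n + h·x_1', x_2_{n+1} = x_2_n + h·x_2'.
0.000000: (-1.600000, -1.300000); f=(-1.300000, 1.776000) → (-1.730000, -1.122400)
0.100000: (-1.730000, -1.122400); f=(-1.122400, 1.920300) → (-1.842240, -0.930370)
(x_1(0.2), x_2(0.2)) ≈ (-1.8422, -0.9304)

-1.8422, -0.9304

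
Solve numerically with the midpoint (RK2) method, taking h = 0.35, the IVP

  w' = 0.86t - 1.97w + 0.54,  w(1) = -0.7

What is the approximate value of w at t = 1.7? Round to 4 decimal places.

Midpoint: k1 = f(t_n, w_n); k2 = f(t_n + h/2, w_n + (h/2)·k1); w_{n+1} = w_n + h·k2.
t=1.000000, w=-0.700000:
  k1 = f(1.000000, -0.700000) = 2.779000
  k2 = f(1.175000, -0.213675) = 1.971440
  w ← -0.700000 + 0.35·1.971440 = -0.009996
t=1.350000, w=-0.009996:
  k1 = f(1.350000, -0.009996) = 1.720692
  k2 = f(1.525000, 0.291125) = 1.277984
  w ← -0.009996 + 0.35·1.277984 = 0.437298
w(1.7) ≈ 0.4373

0.4373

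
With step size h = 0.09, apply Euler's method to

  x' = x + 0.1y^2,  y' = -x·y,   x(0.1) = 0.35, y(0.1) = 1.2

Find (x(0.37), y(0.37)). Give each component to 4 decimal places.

0.4932, 1.0763

Euler on (x,y): x_{n+1} = x_n + h·x', y_{n+1} = y_n + h·y'.
0.100000: (0.350000, 1.200000); f=(0.494000, -0.420000) → (0.394460, 1.162200)
0.190000: (0.394460, 1.162200); f=(0.529531, -0.458441) → (0.442118, 1.120940)
0.280000: (0.442118, 1.120940); f=(0.567768, -0.495588) → (0.493217, 1.076337)
(x(0.37), y(0.37)) ≈ (0.4932, 1.0763)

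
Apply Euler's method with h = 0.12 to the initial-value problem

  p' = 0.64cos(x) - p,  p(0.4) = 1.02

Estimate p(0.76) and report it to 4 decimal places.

0.8701

Euler: p_{n+1} = p_n + h·f(x_n, p_n).
x=0.400000, p=1.020000: f=-0.430521 → p ← 1.020000 + 0.12·(-0.430521) = 0.968337
x=0.520000, p=0.968337: f=-0.412933 → p ← 0.968337 + 0.12·(-0.412933) = 0.918785
x=0.640000, p=0.918785: f=-0.405444 → p ← 0.918785 + 0.12·(-0.405444) = 0.870132
p(0.76) ≈ 0.8701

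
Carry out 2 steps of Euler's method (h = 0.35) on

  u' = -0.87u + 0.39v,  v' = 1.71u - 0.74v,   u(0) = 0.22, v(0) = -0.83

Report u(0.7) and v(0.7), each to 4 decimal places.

Euler on (u,v): u_{n+1} = u_n + h·u', v_{n+1} = v_n + h·v'.
0.000000: (0.220000, -0.830000); f=(-0.515100, 0.990400) → (0.039715, -0.483360)
0.350000: (0.039715, -0.483360); f=(-0.223062, 0.425599) → (-0.038357, -0.334400)
(u(0.7), v(0.7)) ≈ (-0.0384, -0.3344)

-0.0384, -0.3344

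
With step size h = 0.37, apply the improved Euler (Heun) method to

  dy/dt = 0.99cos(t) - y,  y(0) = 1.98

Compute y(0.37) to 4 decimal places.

Heun: k1 = f(t_n, y_n); k2 = f(t_n + h, y_n + h·k1); y_{n+1} = y_n + (h/2)·(k1 + k2).
t=0.000000, y=1.980000:
  k1 = f(0.000000, 1.980000) = -0.990000
  k2 = f(0.370000, 1.613700) = -0.690696
  y ← 1.980000 + (0.37/2)·(-0.990000 + (-0.690696)) = 1.669071
y(0.37) ≈ 1.6691

1.6691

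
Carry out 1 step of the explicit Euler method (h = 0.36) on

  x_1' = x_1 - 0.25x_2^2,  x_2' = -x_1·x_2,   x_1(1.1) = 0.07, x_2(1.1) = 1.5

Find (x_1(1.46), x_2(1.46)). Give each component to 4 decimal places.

-0.1073, 1.4622

Euler on (x_1,x_2): x_1_{n+1} = x_1_n + h·x_1', x_2_{n+1} = x_2_n + h·x_2'.
1.100000: (0.070000, 1.500000); f=(-0.492500, -0.105000) → (-0.107300, 1.462200)
(x_1(1.46), x_2(1.46)) ≈ (-0.1073, 1.4622)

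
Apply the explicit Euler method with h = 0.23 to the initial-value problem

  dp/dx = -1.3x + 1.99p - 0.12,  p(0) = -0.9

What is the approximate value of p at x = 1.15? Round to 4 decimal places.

Euler: p_{n+1} = p_n + h·f(x_n, p_n).
x=0.000000, p=-0.900000: f=-1.911000 → p ← -0.900000 + 0.23·(-1.911000) = -1.339530
x=0.230000, p=-1.339530: f=-3.084665 → p ← -1.339530 + 0.23·(-3.084665) = -2.049003
x=0.460000, p=-2.049003: f=-4.795516 → p ← -2.049003 + 0.23·(-4.795516) = -3.151971
x=0.690000, p=-3.151971: f=-7.289423 → p ← -3.151971 + 0.23·(-7.289423) = -4.828539
x=0.920000, p=-4.828539: f=-10.924792 → p ← -4.828539 + 0.23·(-10.924792) = -7.341241
p(1.15) ≈ -7.3412

-7.3412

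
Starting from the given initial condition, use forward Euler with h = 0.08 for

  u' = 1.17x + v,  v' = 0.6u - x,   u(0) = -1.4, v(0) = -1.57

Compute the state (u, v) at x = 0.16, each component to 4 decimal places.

Euler on (u,v): u_{n+1} = u_n + h·u', v_{n+1} = v_n + h·v'.
0.000000: (-1.400000, -1.570000); f=(-1.570000, -0.840000) → (-1.525600, -1.637200)
0.080000: (-1.525600, -1.637200); f=(-1.543600, -0.995360) → (-1.649088, -1.716829)
(u(0.16), v(0.16)) ≈ (-1.6491, -1.7168)

-1.6491, -1.7168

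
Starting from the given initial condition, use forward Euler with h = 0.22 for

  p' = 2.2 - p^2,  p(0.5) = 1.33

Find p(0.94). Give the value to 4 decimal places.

Euler: p_{n+1} = p_n + h·f(x_n, p_n).
x=0.500000, p=1.330000: f=0.431100 → p ← 1.330000 + 0.22·0.431100 = 1.424842
x=0.720000, p=1.424842: f=0.169825 → p ← 1.424842 + 0.22·0.169825 = 1.462204
p(0.94) ≈ 1.4622

1.4622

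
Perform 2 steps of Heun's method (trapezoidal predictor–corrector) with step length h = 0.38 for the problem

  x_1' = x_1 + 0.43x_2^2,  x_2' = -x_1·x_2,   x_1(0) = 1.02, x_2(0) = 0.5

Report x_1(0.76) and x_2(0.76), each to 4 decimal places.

Heun on (x_1,x_2): k1 = f(s_n, state_n); k2 = f(s_n + h, state_n + h·k1); state_{n+1} = state_n + (h/2)·(k1 + k2).
0.000000: (1.020000, 0.500000)
  k1 = (1.127500, -0.510000)
  predictor → (1.448450, 0.306200)
  k2 = (1.488766, -0.443515)
  → (1.517091, 0.318832)
0.380000: (1.517091, 0.318832)
  k1 = (1.560802, -0.483697)
  predictor → (2.110195, 0.135027)
  k2 = (2.118035, -0.284934)
  → (2.216070, 0.172792)
(x_1(0.76), x_2(0.76)) ≈ (2.2161, 0.1728)

2.2161, 0.1728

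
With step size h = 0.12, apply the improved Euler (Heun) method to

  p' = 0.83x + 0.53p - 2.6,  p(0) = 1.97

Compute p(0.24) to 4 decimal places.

1.5967

Heun: k1 = f(x_n, p_n); k2 = f(x_n + h, p_n + h·k1); p_{n+1} = p_n + (h/2)·(k1 + k2).
x=0.000000, p=1.970000:
  k1 = f(0.000000, 1.970000) = -1.555900
  k2 = f(0.120000, 1.783292) = -1.555255
  p ← 1.970000 + (0.12/2)·(-1.555900 + (-1.555255)) = 1.783331
x=0.120000, p=1.783331:
  k1 = f(0.120000, 1.783331) = -1.555235
  k2 = f(0.240000, 1.596703) = -1.554548
  p ← 1.783331 + (0.12/2)·(-1.555235 + (-1.554548)) = 1.596744
p(0.24) ≈ 1.5967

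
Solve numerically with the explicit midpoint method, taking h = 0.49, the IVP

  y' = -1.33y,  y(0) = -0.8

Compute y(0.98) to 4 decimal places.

Midpoint: k1 = f(x_n, y_n); k2 = f(x_n + h/2, y_n + (h/2)·k1); y_{n+1} = y_n + h·k2.
x=0.000000, y=-0.800000:
  k1 = f(0.000000, -0.800000) = 1.064000
  k2 = f(0.245000, -0.539320) = 0.717296
  y ← -0.800000 + 0.49·0.717296 = -0.448525
x=0.490000, y=-0.448525:
  k1 = f(0.490000, -0.448525) = 0.596538
  k2 = f(0.735000, -0.302373) = 0.402156
  y ← -0.448525 + 0.49·0.402156 = -0.251469
y(0.98) ≈ -0.2515

-0.2515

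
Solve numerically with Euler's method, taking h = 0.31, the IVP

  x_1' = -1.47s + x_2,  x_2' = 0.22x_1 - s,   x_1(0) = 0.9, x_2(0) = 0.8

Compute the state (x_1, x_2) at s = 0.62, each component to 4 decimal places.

Euler on (x_1,x_2): x_1_{n+1} = x_1_n + h·x_1', x_2_{n+1} = x_2_n + h·x_2'.
0.000000: (0.900000, 0.800000); f=(0.800000, 0.198000) → (1.148000, 0.861380)
0.310000: (1.148000, 0.861380); f=(0.405680, -0.057440) → (1.273761, 0.843574)
(x_1(0.62), x_2(0.62)) ≈ (1.2738, 0.8436)

1.2738, 0.8436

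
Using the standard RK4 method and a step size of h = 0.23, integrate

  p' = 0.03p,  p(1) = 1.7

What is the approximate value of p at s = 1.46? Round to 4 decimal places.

RK4: k1 = f(s_n, p_n); k2 = f(s_n + h/2, p_n + (h/2)·k1); k3 = f(s_n + h/2, p_n + (h/2)·k2); k4 = f(s_n + h, p_n + h·k3); p_{n+1} = p_n + (h/6)·(k1 + 2k2 + 2k3 + k4).
s=1.000000, p=1.700000:
  k1 = f(1.000000, 1.700000) = 0.051000
  k2 = f(1.115000, 1.705865) = 0.051176
  k3 = f(1.115000, 1.705885) = 0.051177
  k4 = f(1.230000, 1.711771) = 0.051353
  p ← 1.700000 + (0.23/6)·(k1 + 2k2 + 2k3 + k4) = 1.711771
s=1.230000, p=1.711771:
  k1 = f(1.230000, 1.711771) = 0.051353
  k2 = f(1.345000, 1.717676) = 0.051530
  k3 = f(1.345000, 1.717697) = 0.051531
  k4 = f(1.460000, 1.723623) = 0.051709
  p ← 1.711771 + (0.23/6)·(k1 + 2k2 + 2k3 + k4) = 1.723623
p(1.46) ≈ 1.7236

1.7236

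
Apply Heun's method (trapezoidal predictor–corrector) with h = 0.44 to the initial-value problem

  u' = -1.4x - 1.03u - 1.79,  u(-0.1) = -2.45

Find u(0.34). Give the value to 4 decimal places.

-2.2883

Heun: k1 = f(x_n, u_n); k2 = f(x_n + h, u_n + h·k1); u_{n+1} = u_n + (h/2)·(k1 + k2).
x=-0.100000, u=-2.450000:
  k1 = f(-0.100000, -2.450000) = 0.873500
  k2 = f(0.340000, -2.065660) = -0.138370
  u ← -2.450000 + (0.44/2)·(0.873500 + (-0.138370)) = -2.288271
u(0.34) ≈ -2.2883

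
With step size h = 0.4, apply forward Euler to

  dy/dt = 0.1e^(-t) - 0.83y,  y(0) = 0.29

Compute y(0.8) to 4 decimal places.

Euler: y_{n+1} = y_n + h·f(t_n, y_n).
t=0.000000, y=0.290000: f=-0.140700 → y ← 0.290000 + 0.4·(-0.140700) = 0.233720
t=0.400000, y=0.233720: f=-0.126956 → y ← 0.233720 + 0.4·(-0.126956) = 0.182938
y(0.8) ≈ 0.1829

0.1829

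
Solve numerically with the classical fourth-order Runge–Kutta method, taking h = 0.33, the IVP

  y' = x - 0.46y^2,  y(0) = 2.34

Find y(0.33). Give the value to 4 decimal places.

RK4: k1 = f(x_n, y_n); k2 = f(x_n + h/2, y_n + (h/2)·k1); k3 = f(x_n + h/2, y_n + (h/2)·k2); k4 = f(x_n + h, y_n + h·k3); y_{n+1} = y_n + (h/6)·(k1 + 2k2 + 2k3 + k4).
x=0.000000, y=2.340000:
  k1 = f(0.000000, 2.340000) = -2.518776
  k2 = f(0.165000, 1.924402) = -1.538529
  k3 = f(0.165000, 2.086143) = -1.836916
  k4 = f(0.330000, 1.733818) = -1.052817
  y ← 2.340000 + (0.33/6)·(k1 + 2k2 + 2k3 + k4) = 1.772263
y(0.33) ≈ 1.7723

1.7723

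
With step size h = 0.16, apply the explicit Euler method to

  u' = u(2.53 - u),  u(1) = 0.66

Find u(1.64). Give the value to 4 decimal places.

Euler: u_{n+1} = u_n + h·f(x_n, u_n).
x=1.000000, u=0.660000: f=1.234200 → u ← 0.660000 + 0.16·1.234200 = 0.857472
x=1.160000, u=0.857472: f=1.434146 → u ← 0.857472 + 0.16·1.434146 = 1.086935
x=1.320000, u=1.086935: f=1.568518 → u ← 1.086935 + 0.16·1.568518 = 1.337898
x=1.480000, u=1.337898: f=1.594911 → u ← 1.337898 + 0.16·1.594911 = 1.593084
u(1.64) ≈ 1.5931

1.5931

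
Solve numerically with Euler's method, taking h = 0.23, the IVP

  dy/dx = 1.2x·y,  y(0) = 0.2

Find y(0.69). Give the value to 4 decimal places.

Euler: y_{n+1} = y_n + h·f(x_n, y_n).
x=0.000000, y=0.200000: f=0.000000 → y ← 0.200000 + 0.23·0.000000 = 0.200000
x=0.230000, y=0.200000: f=0.055200 → y ← 0.200000 + 0.23·0.055200 = 0.212696
x=0.460000, y=0.212696: f=0.117408 → y ← 0.212696 + 0.23·0.117408 = 0.239700
y(0.69) ≈ 0.2397

0.2397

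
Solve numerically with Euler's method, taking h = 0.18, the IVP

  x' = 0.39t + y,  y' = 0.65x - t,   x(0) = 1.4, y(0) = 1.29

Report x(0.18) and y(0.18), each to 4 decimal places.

1.6322, 1.4538

Euler on (x,y): x_{n+1} = x_n + h·x', y_{n+1} = y_n + h·y'.
0.000000: (1.400000, 1.290000); f=(1.290000, 0.910000) → (1.632200, 1.453800)
(x(0.18), y(0.18)) ≈ (1.6322, 1.4538)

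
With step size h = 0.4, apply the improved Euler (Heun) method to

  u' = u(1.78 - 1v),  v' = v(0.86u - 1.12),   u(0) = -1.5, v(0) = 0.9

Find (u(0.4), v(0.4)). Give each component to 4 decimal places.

Heun on (u,v): k1 = f(x_n, state_n); k2 = f(x_n + h, state_n + h·k1); state_{n+1} = state_n + (h/2)·(k1 + k2).
0.000000: (-1.500000, 0.900000)
  k1 = (-1.320000, -2.169000)
  predictor → (-2.028000, 0.032400)
  k2 = (-3.544133, -0.092796)
  → (-2.472827, 0.447641)
(u(0.4), v(0.4)) ≈ (-2.4728, 0.4476)

-2.4728, 0.4476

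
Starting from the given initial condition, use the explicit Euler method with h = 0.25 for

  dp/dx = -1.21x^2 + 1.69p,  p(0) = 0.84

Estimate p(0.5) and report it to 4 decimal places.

1.6808

Euler: p_{n+1} = p_n + h·f(x_n, p_n).
x=0.000000, p=0.840000: f=1.419600 → p ← 0.840000 + 0.25·1.419600 = 1.194900
x=0.250000, p=1.194900: f=1.943756 → p ← 1.194900 + 0.25·1.943756 = 1.680839
p(0.5) ≈ 1.6808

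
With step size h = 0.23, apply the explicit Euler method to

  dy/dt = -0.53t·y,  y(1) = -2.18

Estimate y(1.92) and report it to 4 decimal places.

Euler: y_{n+1} = y_n + h·f(t_n, y_n).
t=1.000000, y=-2.180000: f=1.155400 → y ← -2.180000 + 0.23·1.155400 = -1.914258
t=1.230000, y=-1.914258: f=1.247905 → y ← -1.914258 + 0.23·1.247905 = -1.627240
t=1.460000, y=-1.627240: f=1.259158 → y ← -1.627240 + 0.23·1.259158 = -1.337634
t=1.690000, y=-1.337634: f=1.198118 → y ← -1.337634 + 0.23·1.198118 = -1.062066
y(1.92) ≈ -1.0621

-1.0621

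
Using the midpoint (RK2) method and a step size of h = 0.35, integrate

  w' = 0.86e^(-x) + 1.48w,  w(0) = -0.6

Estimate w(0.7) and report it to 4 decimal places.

Midpoint: k1 = f(x_n, w_n); k2 = f(x_n + h/2, w_n + (h/2)·k1); w_{n+1} = w_n + h·k2.
x=0.000000, w=-0.600000:
  k1 = f(0.000000, -0.600000) = -0.028000
  k2 = f(0.175000, -0.604900) = -0.173319
  w ← -0.600000 + 0.35·(-0.173319) = -0.660662
x=0.350000, w=-0.660662:
  k1 = f(0.350000, -0.660662) = -0.371747
  k2 = f(0.525000, -0.725717) = -0.565324
  w ← -0.660662 + 0.35·(-0.565324) = -0.858525
w(0.7) ≈ -0.8585

-0.8585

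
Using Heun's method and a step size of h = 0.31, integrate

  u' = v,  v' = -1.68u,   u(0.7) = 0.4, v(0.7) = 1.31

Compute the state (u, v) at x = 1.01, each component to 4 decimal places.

Heun on (u,v): k1 = f(x_n, state_n); k2 = f(x_n + h, state_n + h·k1); state_{n+1} = state_n + (h/2)·(k1 + k2).
0.700000: (0.400000, 1.310000)
  k1 = (1.310000, -0.672000)
  predictor → (0.806100, 1.101680)
  k2 = (1.101680, -1.354248)
  → (0.773810, 0.995932)
(u(1.01), v(1.01)) ≈ (0.7738, 0.9959)

0.7738, 0.9959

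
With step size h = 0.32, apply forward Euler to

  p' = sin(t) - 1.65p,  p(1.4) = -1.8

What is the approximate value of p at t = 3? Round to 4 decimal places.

0.3193

Euler: p_{n+1} = p_n + h·f(t_n, p_n).
t=1.400000, p=-1.800000: f=3.955450 → p ← -1.800000 + 0.32·3.955450 = -0.534256
t=1.720000, p=-0.534256: f=1.870412 → p ← -0.534256 + 0.32·1.870412 = 0.064276
t=2.040000, p=0.064276: f=0.785873 → p ← 0.064276 + 0.32·0.785873 = 0.315755
t=2.360000, p=0.315755: f=0.183414 → p ← 0.315755 + 0.32·0.183414 = 0.374448
t=2.680000, p=0.374448: f=-0.172465 → p ← 0.374448 + 0.32·(-0.172465) = 0.319259
p(3) ≈ 0.3193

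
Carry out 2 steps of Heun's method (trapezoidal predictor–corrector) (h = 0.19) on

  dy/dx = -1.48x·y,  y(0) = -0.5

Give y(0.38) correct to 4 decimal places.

-0.4490

Heun: k1 = f(x_n, y_n); k2 = f(x_n + h, y_n + h·k1); y_{n+1} = y_n + (h/2)·(k1 + k2).
x=0.000000, y=-0.500000:
  k1 = f(0.000000, -0.500000) = 0.000000
  k2 = f(0.190000, -0.500000) = 0.140600
  y ← -0.500000 + (0.19/2)·(0.000000 + 0.140600) = -0.486643
x=0.190000, y=-0.486643:
  k1 = f(0.190000, -0.486643) = 0.136844
  k2 = f(0.380000, -0.460643) = 0.259065
  y ← -0.486643 + (0.19/2)·(0.136844 + 0.259065) = -0.449032
y(0.38) ≈ -0.4490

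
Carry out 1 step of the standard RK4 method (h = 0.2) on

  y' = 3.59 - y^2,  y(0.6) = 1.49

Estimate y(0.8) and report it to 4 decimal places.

RK4: k1 = f(t_n, y_n); k2 = f(t_n + h/2, y_n + (h/2)·k1); k3 = f(t_n + h/2, y_n + (h/2)·k2); k4 = f(t_n + h, y_n + h·k3); y_{n+1} = y_n + (h/6)·(k1 + 2k2 + 2k3 + k4).
t=0.600000, y=1.490000:
  k1 = f(0.600000, 1.490000) = 1.369900
  k2 = f(0.700000, 1.626990) = 0.942904
  k3 = f(0.700000, 1.584290) = 1.080024
  k4 = f(0.800000, 1.706005) = 0.679548
  y ← 1.490000 + (0.2/6)·(k1 + 2k2 + 2k3 + k4) = 1.693177
y(0.8) ≈ 1.6932

1.6932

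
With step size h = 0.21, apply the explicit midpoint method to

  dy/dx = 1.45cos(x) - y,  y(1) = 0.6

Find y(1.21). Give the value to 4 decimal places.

Midpoint: k1 = f(x_n, y_n); k2 = f(x_n + h/2, y_n + (h/2)·k1); y_{n+1} = y_n + h·k2.
x=1.000000, y=0.600000:
  k1 = f(1.000000, 0.600000) = 0.183438
  k2 = f(1.105000, 0.619261) = 0.031984
  y ← 0.600000 + 0.21·0.031984 = 0.606717
y(1.21) ≈ 0.6067

0.6067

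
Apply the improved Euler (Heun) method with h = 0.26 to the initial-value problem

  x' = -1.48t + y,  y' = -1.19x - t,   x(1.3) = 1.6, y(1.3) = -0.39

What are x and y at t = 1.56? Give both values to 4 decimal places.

Heun on (x,y): k1 = f(t_n, state_n); k2 = f(t_n + h, state_n + h·k1); state_{n+1} = state_n + (h/2)·(k1 + k2).
1.300000: (1.600000, -0.390000)
  k1 = (-2.314000, -3.204000)
  predictor → (0.998360, -1.223040)
  k2 = (-3.531840, -2.748048)
  → (0.840041, -1.163766)
(x(1.56), y(1.56)) ≈ (0.8400, -1.1638)

0.8400, -1.1638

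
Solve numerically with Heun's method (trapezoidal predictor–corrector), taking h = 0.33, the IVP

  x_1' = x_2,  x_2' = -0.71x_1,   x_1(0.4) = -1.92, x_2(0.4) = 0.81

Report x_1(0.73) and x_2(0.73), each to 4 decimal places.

Heun on (x_1,x_2): k1 = f(t_n, state_n); k2 = f(t_n + h, state_n + h·k1); state_{n+1} = state_n + (h/2)·(k1 + k2).
0.400000: (-1.920000, 0.810000)
  k1 = (0.810000, 1.363200)
  predictor → (-1.652700, 1.259856)
  k2 = (1.259856, 1.173417)
  → (-1.578474, 1.228542)
(x_1(0.73), x_2(0.73)) ≈ (-1.5785, 1.2285)

-1.5785, 1.2285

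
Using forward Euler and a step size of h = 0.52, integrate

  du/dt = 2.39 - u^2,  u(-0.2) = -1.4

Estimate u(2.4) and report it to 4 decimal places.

Euler: u_{n+1} = u_n + h·f(t_n, u_n).
t=-0.200000, u=-1.400000: f=0.430000 → u ← -1.400000 + 0.52·0.430000 = -1.176400
t=0.320000, u=-1.176400: f=1.006083 → u ← -1.176400 + 0.52·1.006083 = -0.653237
t=0.840000, u=-0.653237: f=1.963282 → u ← -0.653237 + 0.52·1.963282 = 0.367670
t=1.360000, u=0.367670: f=2.254819 → u ← 0.367670 + 0.52·2.254819 = 1.540176
t=1.880000, u=1.540176: f=0.017859 → u ← 1.540176 + 0.52·0.017859 = 1.549462
u(2.4) ≈ 1.5495

1.5495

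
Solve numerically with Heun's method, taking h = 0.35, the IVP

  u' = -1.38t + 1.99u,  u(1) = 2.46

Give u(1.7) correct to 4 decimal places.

6.8592

Heun: k1 = f(t_n, u_n); k2 = f(t_n + h, u_n + h·k1); u_{n+1} = u_n + (h/2)·(k1 + k2).
t=1.000000, u=2.460000:
  k1 = f(1.000000, 2.460000) = 3.515400
  k2 = f(1.350000, 3.690390) = 5.480876
  u ← 2.460000 + (0.35/2)·(3.515400 + 5.480876) = 4.034348
t=1.350000, u=4.034348:
  k1 = f(1.350000, 4.034348) = 6.165353
  k2 = f(1.700000, 6.192222) = 9.976522
  u ← 4.034348 + (0.35/2)·(6.165353 + 9.976522) = 6.859176
u(1.7) ≈ 6.8592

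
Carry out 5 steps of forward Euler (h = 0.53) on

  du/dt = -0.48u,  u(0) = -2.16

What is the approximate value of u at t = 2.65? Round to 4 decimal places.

Euler: u_{n+1} = u_n + h·f(t_n, u_n).
t=0.000000, u=-2.160000: f=1.036800 → u ← -2.160000 + 0.53·1.036800 = -1.610496
t=0.530000, u=-1.610496: f=0.773038 → u ← -1.610496 + 0.53·0.773038 = -1.200786
t=1.060000, u=-1.200786: f=0.576377 → u ← -1.200786 + 0.53·0.576377 = -0.895306
t=1.590000, u=-0.895306: f=0.429747 → u ← -0.895306 + 0.53·0.429747 = -0.667540
t=2.120000, u=-0.667540: f=0.320419 → u ← -0.667540 + 0.53·0.320419 = -0.497718
u(2.65) ≈ -0.4977

-0.4977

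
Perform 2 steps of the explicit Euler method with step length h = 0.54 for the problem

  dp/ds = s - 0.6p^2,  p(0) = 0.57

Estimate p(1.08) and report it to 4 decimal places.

0.6864

Euler: p_{n+1} = p_n + h·f(s_n, p_n).
s=0.000000, p=0.570000: f=-0.194940 → p ← 0.570000 + 0.54·(-0.194940) = 0.464732
s=0.540000, p=0.464732: f=0.410414 → p ← 0.464732 + 0.54·0.410414 = 0.686356
p(1.08) ≈ 0.6864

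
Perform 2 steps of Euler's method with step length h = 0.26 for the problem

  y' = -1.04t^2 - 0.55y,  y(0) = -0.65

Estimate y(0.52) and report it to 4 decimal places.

-0.4957

Euler: y_{n+1} = y_n + h·f(t_n, y_n).
t=0.000000, y=-0.650000: f=0.357500 → y ← -0.650000 + 0.26·0.357500 = -0.557050
t=0.260000, y=-0.557050: f=0.236074 → y ← -0.557050 + 0.26·0.236074 = -0.495671
y(0.52) ≈ -0.4957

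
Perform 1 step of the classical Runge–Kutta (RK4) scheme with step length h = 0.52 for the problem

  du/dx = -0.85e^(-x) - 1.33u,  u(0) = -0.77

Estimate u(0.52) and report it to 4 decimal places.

-0.6268

RK4: k1 = f(x_n, u_n); k2 = f(x_n + h/2, u_n + (h/2)·k1); k3 = f(x_n + h/2, u_n + (h/2)·k2); k4 = f(x_n + h, u_n + h·k3); u_{n+1} = u_n + (h/6)·(k1 + 2k2 + 2k3 + k4).
x=0.000000, u=-0.770000:
  k1 = f(0.000000, -0.770000) = 0.174100
  k2 = f(0.260000, -0.724734) = 0.308502
  k3 = f(0.260000, -0.689789) = 0.262026
  k4 = f(0.520000, -0.633746) = 0.337540
  u ← -0.770000 + (0.52/6)·(k1 + 2k2 + 2k3 + k4) = -0.626766
u(0.52) ≈ -0.6268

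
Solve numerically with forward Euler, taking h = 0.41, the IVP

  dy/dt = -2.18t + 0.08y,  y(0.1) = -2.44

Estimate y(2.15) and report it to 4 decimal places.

-7.1312

Euler: y_{n+1} = y_n + h·f(t_n, y_n).
t=0.100000, y=-2.440000: f=-0.413200 → y ← -2.440000 + 0.41·(-0.413200) = -2.609412
t=0.510000, y=-2.609412: f=-1.320553 → y ← -2.609412 + 0.41·(-1.320553) = -3.150839
t=0.920000, y=-3.150839: f=-2.257667 → y ← -3.150839 + 0.41·(-2.257667) = -4.076482
t=1.330000, y=-4.076482: f=-3.225519 → y ← -4.076482 + 0.41·(-3.225519) = -5.398945
t=1.740000, y=-5.398945: f=-4.225116 → y ← -5.398945 + 0.41·(-4.225116) = -7.131242
y(2.15) ≈ -7.1312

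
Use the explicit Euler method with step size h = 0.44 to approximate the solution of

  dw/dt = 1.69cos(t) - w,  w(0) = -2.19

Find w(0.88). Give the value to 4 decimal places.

Euler: w_{n+1} = w_n + h·f(t_n, w_n).
t=0.000000, w=-2.190000: f=3.880000 → w ← -2.190000 + 0.44·3.880000 = -0.482800
t=0.440000, w=-0.482800: f=2.011830 → w ← -0.482800 + 0.44·2.011830 = 0.402405
w(0.88) ≈ 0.4024

0.4024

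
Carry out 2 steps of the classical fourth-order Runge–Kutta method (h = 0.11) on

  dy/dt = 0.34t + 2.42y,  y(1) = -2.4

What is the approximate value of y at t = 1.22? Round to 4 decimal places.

-3.9785

RK4: k1 = f(t_n, y_n); k2 = f(t_n + h/2, y_n + (h/2)·k1); k3 = f(t_n + h/2, y_n + (h/2)·k2); k4 = f(t_n + h, y_n + h·k3); y_{n+1} = y_n + (h/6)·(k1 + 2k2 + 2k3 + k4).
t=1.000000, y=-2.400000:
  k1 = f(1.000000, -2.400000) = -5.468000
  k2 = f(1.055000, -2.700740) = -6.177091
  k3 = f(1.055000, -2.739740) = -6.271471
  k4 = f(1.110000, -3.089862) = -7.100066
  y ← -2.400000 + (0.11/6)·(k1 + 2k2 + 2k3 + k4) = -3.086862
t=1.110000, y=-3.086862:
  k1 = f(1.110000, -3.086862) = -7.092806
  k2 = f(1.165000, -3.476966) = -8.018158
  k3 = f(1.165000, -3.527860) = -8.141322
  k4 = f(1.220000, -3.982407) = -9.222626
  y ← -3.086862 + (0.11/6)·(k1 + 2k2 + 2k3 + k4) = -3.978492
y(1.22) ≈ -3.9785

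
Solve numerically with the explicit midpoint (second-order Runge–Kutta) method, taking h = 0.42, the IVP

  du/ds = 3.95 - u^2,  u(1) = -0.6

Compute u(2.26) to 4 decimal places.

1.7407

Midpoint: k1 = f(s_n, u_n); k2 = f(s_n + h/2, u_n + (h/2)·k1); u_{n+1} = u_n + h·k2.
s=1.000000, u=-0.600000:
  k1 = f(1.000000, -0.600000) = 3.590000
  k2 = f(1.210000, 0.153900) = 3.926315
  u ← -0.600000 + 0.42·3.926315 = 1.049052
s=1.420000, u=1.049052:
  k1 = f(1.420000, 1.049052) = 2.849489
  k2 = f(1.630000, 1.647445) = 1.235925
  u ← 1.049052 + 0.42·1.235925 = 1.568141
s=1.840000, u=1.568141:
  k1 = f(1.840000, 1.568141) = 1.490935
  k2 = f(2.050000, 1.881237) = 0.410947
  u ← 1.568141 + 0.42·0.410947 = 1.740739
u(2.26) ≈ 1.7407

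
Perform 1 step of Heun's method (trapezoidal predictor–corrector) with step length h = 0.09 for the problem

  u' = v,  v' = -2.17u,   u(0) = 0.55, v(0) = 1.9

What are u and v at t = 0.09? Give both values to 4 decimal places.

Heun on (u,v): k1 = f(t_n, state_n); k2 = f(t_n + h, state_n + h·k1); state_{n+1} = state_n + (h/2)·(k1 + k2).
0.000000: (0.550000, 1.900000)
  k1 = (1.900000, -1.193500)
  predictor → (0.721000, 1.792585)
  k2 = (1.792585, -1.564570)
  → (0.716166, 1.775887)
(u(0.09), v(0.09)) ≈ (0.7162, 1.7759)

0.7162, 1.7759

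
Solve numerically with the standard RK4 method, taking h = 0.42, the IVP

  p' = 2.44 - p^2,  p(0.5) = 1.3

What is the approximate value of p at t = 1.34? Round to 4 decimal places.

1.5380

RK4: k1 = f(t_n, p_n); k2 = f(t_n + h/2, p_n + (h/2)·k1); k3 = f(t_n + h/2, p_n + (h/2)·k2); k4 = f(t_n + h, p_n + h·k3); p_{n+1} = p_n + (h/6)·(k1 + 2k2 + 2k3 + k4).
t=0.500000, p=1.300000:
  k1 = f(0.500000, 1.300000) = 0.750000
  k2 = f(0.710000, 1.457500) = 0.315694
  k3 = f(0.710000, 1.366296) = 0.573236
  k4 = f(0.920000, 1.540759) = 0.066061
  p ← 1.300000 + (0.42/6)·(k1 + 2k2 + 2k3 + k4) = 1.481574
t=0.920000, p=1.481574:
  k1 = f(0.920000, 1.481574) = 0.244937
  k2 = f(1.130000, 1.533011) = 0.089876
  k3 = f(1.130000, 1.500449) = 0.188654
  k4 = f(1.340000, 1.560809) = 0.003875
  p ← 1.481574 + (0.42/6)·(k1 + 2k2 + 2k3 + k4) = 1.537986
p(1.34) ≈ 1.5380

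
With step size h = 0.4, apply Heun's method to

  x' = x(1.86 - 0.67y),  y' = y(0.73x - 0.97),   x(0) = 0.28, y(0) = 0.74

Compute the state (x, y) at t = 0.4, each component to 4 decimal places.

Heun on (x,y): k1 = f(t_n, state_n); k2 = f(t_n + h, state_n + h·k1); state_{n+1} = state_n + (h/2)·(k1 + k2).
0.000000: (0.280000, 0.740000)
  k1 = (0.381976, -0.566544)
  predictor → (0.432790, 0.513382)
  k2 = (0.656125, -0.335784)
  → (0.487620, 0.559534)
(x(0.4), y(0.4)) ≈ (0.4876, 0.5595)

0.4876, 0.5595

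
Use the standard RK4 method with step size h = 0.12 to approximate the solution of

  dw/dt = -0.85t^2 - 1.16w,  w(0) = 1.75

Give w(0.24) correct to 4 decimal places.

RK4: k1 = f(t_n, w_n); k2 = f(t_n + h/2, w_n + (h/2)·k1); k3 = f(t_n + h/2, w_n + (h/2)·k2); k4 = f(t_n + h, w_n + h·k3); w_{n+1} = w_n + (h/6)·(k1 + 2k2 + 2k3 + k4).
t=0.000000, w=1.750000:
  k1 = f(0.000000, 1.750000) = -2.030000
  k2 = f(0.060000, 1.628200) = -1.891772
  k3 = f(0.060000, 1.636494) = -1.901393
  k4 = f(0.120000, 1.521833) = -1.777566
  w ← 1.750000 + (0.12/6)·(k1 + 2k2 + 2k3 + k4) = 1.522122
t=0.120000, w=1.522122:
  k1 = f(0.120000, 1.522122) = -1.777902
  k2 = f(0.180000, 1.415448) = -1.669460
  k3 = f(0.180000, 1.421955) = -1.677007
  k4 = f(0.240000, 1.320881) = -1.581182
  w ← 1.522122 + (0.12/6)·(k1 + 2k2 + 2k3 + k4) = 1.321082
w(0.24) ≈ 1.3211

1.3211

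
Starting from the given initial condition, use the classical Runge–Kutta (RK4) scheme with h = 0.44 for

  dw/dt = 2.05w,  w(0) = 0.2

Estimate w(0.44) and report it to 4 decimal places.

0.4917

RK4: k1 = f(t_n, w_n); k2 = f(t_n + h/2, w_n + (h/2)·k1); k3 = f(t_n + h/2, w_n + (h/2)·k2); k4 = f(t_n + h, w_n + h·k3); w_{n+1} = w_n + (h/6)·(k1 + 2k2 + 2k3 + k4).
t=0.000000, w=0.200000:
  k1 = f(0.000000, 0.200000) = 0.410000
  k2 = f(0.220000, 0.290200) = 0.594910
  k3 = f(0.220000, 0.330880) = 0.678304
  k4 = f(0.440000, 0.498454) = 1.021831
  w ← 0.200000 + (0.44/6)·(k1 + 2k2 + 2k3 + k4) = 0.491739
w(0.44) ≈ 0.4917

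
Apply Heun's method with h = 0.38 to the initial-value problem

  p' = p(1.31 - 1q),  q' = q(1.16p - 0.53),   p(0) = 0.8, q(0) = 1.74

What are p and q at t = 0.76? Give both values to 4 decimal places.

0.4904, 2.0609

Heun on (p,q): k1 = f(t_n, state_n); k2 = f(t_n + h, state_n + h·k1); state_{n+1} = state_n + (h/2)·(k1 + k2).
0.000000: (0.800000, 1.740000)
  k1 = (-0.344000, 0.692520)
  predictor → (0.669280, 2.003158)
  k2 = (-0.463917, 0.493508)
  → (0.646496, 1.965345)
0.380000: (0.646496, 1.965345)
  k1 = (-0.423678, 0.432249)
  predictor → (0.485498, 2.129600)
  k2 = (-0.397914, 0.070656)
  → (0.490393, 2.060897)
(p(0.76), q(0.76)) ≈ (0.4904, 2.0609)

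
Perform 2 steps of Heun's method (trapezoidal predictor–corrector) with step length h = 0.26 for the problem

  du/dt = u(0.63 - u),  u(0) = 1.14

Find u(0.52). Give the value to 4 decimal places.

Heun: k1 = f(t_n, u_n); k2 = f(t_n + h, u_n + h·k1); u_{n+1} = u_n + (h/2)·(k1 + k2).
t=0.000000, u=1.140000:
  k1 = f(0.000000, 1.140000) = -0.581400
  k2 = f(0.260000, 0.988836) = -0.354830
  u ← 1.140000 + (0.26/2)·(-0.581400 + (-0.354830)) = 1.018290
t=0.260000, u=1.018290:
  k1 = f(0.260000, 1.018290) = -0.395392
  k2 = f(0.520000, 0.915488) = -0.261361
  u ← 1.018290 + (0.26/2)·(-0.395392 + (-0.261361)) = 0.932912
u(0.52) ≈ 0.9329

0.9329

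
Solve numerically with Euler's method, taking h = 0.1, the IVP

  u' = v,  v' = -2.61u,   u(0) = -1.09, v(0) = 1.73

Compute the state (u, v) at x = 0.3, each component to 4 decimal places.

Euler on (u,v): u_{n+1} = u_n + h·u', v_{n+1} = v_n + h·v'.
0.000000: (-1.090000, 1.730000); f=(1.730000, 2.844900) → (-0.917000, 2.014490)
0.100000: (-0.917000, 2.014490); f=(2.014490, 2.393370) → (-0.715551, 2.253827)
0.200000: (-0.715551, 2.253827); f=(2.253827, 1.867588) → (-0.490168, 2.440586)
(u(0.3), v(0.3)) ≈ (-0.4902, 2.4406)

-0.4902, 2.4406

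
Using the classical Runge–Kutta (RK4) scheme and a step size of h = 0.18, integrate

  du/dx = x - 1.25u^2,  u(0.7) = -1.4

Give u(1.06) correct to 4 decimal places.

RK4: k1 = f(x_n, u_n); k2 = f(x_n + h/2, u_n + (h/2)·k1); k3 = f(x_n + h/2, u_n + (h/2)·k2); k4 = f(x_n + h, u_n + h·k3); u_{n+1} = u_n + (h/6)·(k1 + 2k2 + 2k3 + k4).
x=0.700000, u=-1.400000:
  k1 = f(0.700000, -1.400000) = -1.750000
  k2 = f(0.790000, -1.557500) = -2.242258
  k3 = f(0.790000, -1.601803) = -2.417217
  k4 = f(0.880000, -1.835099) = -3.329486
  u ← -1.400000 + (0.18/6)·(k1 + 2k2 + 2k3 + k4) = -1.831953
x=0.880000, u=-1.831953:
  k1 = f(0.880000, -1.831953) = -3.315065
  k2 = f(0.970000, -2.130309) = -4.702770
  k3 = f(0.970000, -2.255202) = -5.387422
  k4 = f(1.060000, -2.801689) = -8.751827
  u ← -1.831953 + (0.18/6)·(k1 + 2k2 + 2k3 + k4) = -2.799371
u(1.06) ≈ -2.7994

-2.7994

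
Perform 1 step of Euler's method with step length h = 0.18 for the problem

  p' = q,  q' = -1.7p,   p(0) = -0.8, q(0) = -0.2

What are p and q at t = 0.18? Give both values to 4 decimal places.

-0.8360, 0.0448

Euler on (p,q): p_{n+1} = p_n + h·p', q_{n+1} = q_n + h·q'.
0.000000: (-0.800000, -0.200000); f=(-0.200000, 1.360000) → (-0.836000, 0.044800)
(p(0.18), q(0.18)) ≈ (-0.8360, 0.0448)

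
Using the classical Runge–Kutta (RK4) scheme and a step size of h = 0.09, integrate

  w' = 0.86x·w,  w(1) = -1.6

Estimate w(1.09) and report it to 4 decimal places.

-1.7348

RK4: k1 = f(x_n, w_n); k2 = f(x_n + h/2, w_n + (h/2)·k1); k3 = f(x_n + h/2, w_n + (h/2)·k2); k4 = f(x_n + h, w_n + h·k3); w_{n+1} = w_n + (h/6)·(k1 + 2k2 + 2k3 + k4).
x=1.000000, w=-1.600000:
  k1 = f(1.000000, -1.600000) = -1.376000
  k2 = f(1.045000, -1.661920) = -1.493568
  k3 = f(1.045000, -1.667211) = -1.498322
  k4 = f(1.090000, -1.734849) = -1.626247
  w ← -1.600000 + (0.09/6)·(k1 + 2k2 + 2k3 + k4) = -1.734790
w(1.09) ≈ -1.7348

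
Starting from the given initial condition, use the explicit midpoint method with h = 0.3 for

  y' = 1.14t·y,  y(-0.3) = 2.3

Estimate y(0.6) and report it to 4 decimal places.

Midpoint: k1 = f(t_n, y_n); k2 = f(t_n + h/2, y_n + (h/2)·k1); y_{n+1} = y_n + h·k2.
t=-0.300000, y=2.300000:
  k1 = f(-0.300000, 2.300000) = -0.786600
  k2 = f(-0.150000, 2.182010) = -0.373124
  y ← 2.300000 + 0.3·(-0.373124) = 2.188063
t=0.000000, y=2.188063:
  k1 = f(0.000000, 2.188063) = 0.000000
  k2 = f(0.150000, 2.188063) = 0.374159
  y ← 2.188063 + 0.3·0.374159 = 2.300311
t=0.300000, y=2.300311:
  k1 = f(0.300000, 2.300311) = 0.786706
  k2 = f(0.450000, 2.418316) = 1.240596
  y ← 2.300311 + 0.3·1.240596 = 2.672489
y(0.6) ≈ 2.6725

2.6725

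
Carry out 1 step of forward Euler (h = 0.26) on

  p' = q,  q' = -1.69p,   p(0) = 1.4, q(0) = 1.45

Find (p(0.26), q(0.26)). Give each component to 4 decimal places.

Euler on (p,q): p_{n+1} = p_n + h·p', q_{n+1} = q_n + h·q'.
0.000000: (1.400000, 1.450000); f=(1.450000, -2.366000) → (1.777000, 0.834840)
(p(0.26), q(0.26)) ≈ (1.7770, 0.8348)

1.7770, 0.8348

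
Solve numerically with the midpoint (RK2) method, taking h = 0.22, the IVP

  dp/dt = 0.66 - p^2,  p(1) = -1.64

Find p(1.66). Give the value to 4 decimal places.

Midpoint: k1 = f(t_n, p_n); k2 = f(t_n + h/2, p_n + (h/2)·k1); p_{n+1} = p_n + h·k2.
t=1.000000, p=-1.640000:
  k1 = f(1.000000, -1.640000) = -2.029600
  k2 = f(1.110000, -1.863256) = -2.811723
  p ← -1.640000 + 0.22·(-2.811723) = -2.258579
t=1.220000, p=-2.258579:
  k1 = f(1.220000, -2.258579) = -4.441179
  k2 = f(1.330000, -2.747109) = -6.886607
  p ← -2.258579 + 0.22·(-6.886607) = -3.773632
t=1.440000, p=-3.773632:
  k1 = f(1.440000, -3.773632) = -13.580302
  k2 = f(1.550000, -5.267466) = -27.086195
  p ← -3.773632 + 0.22·(-27.086195) = -9.732595
p(1.66) ≈ -9.7326

-9.7326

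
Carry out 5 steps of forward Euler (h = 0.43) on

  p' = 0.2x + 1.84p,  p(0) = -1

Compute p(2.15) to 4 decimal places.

Euler: p_{n+1} = p_n + h·f(x_n, p_n).
x=0.000000, p=-1.000000: f=-1.840000 → p ← -1.000000 + 0.43·(-1.840000) = -1.791200
x=0.430000, p=-1.791200: f=-3.209808 → p ← -1.791200 + 0.43·(-3.209808) = -3.171417
x=0.860000, p=-3.171417: f=-5.663408 → p ← -3.171417 + 0.43·(-5.663408) = -5.606683
x=1.290000, p=-5.606683: f=-10.058297 → p ← -5.606683 + 0.43·(-10.058297) = -9.931750
x=1.720000, p=-9.931750: f=-17.930421 → p ← -9.931750 + 0.43·(-17.930421) = -17.641831
p(2.15) ≈ -17.6418

-17.6418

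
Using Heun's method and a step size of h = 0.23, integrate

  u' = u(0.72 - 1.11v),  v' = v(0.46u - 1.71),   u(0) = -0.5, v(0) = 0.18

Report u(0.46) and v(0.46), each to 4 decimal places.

Heun on (u,v): k1 = f(s_n, state_n); k2 = f(s_n + h, state_n + h·k1); state_{n+1} = state_n + (h/2)·(k1 + k2).
0.000000: (-0.500000, 0.180000)
  k1 = (-0.260100, -0.349200)
  predictor → (-0.559823, 0.099684)
  k2 = (-0.341129, -0.196130)
  → (-0.569141, 0.117287)
0.230000: (-0.569141, 0.117287)
  k1 = (-0.335686, -0.231267)
  predictor → (-0.646349, 0.064096)
  k2 = (-0.419386, -0.128660)
  → (-0.655975, 0.075895)
(u(0.46), v(0.46)) ≈ (-0.6560, 0.0759)

-0.6560, 0.0759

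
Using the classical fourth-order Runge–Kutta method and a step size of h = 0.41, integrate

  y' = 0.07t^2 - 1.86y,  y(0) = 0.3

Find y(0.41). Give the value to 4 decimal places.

0.1419

RK4: k1 = f(t_n, y_n); k2 = f(t_n + h/2, y_n + (h/2)·k1); k3 = f(t_n + h/2, y_n + (h/2)·k2); k4 = f(t_n + h, y_n + h·k3); y_{n+1} = y_n + (h/6)·(k1 + 2k2 + 2k3 + k4).
t=0.000000, y=0.300000:
  k1 = f(0.000000, 0.300000) = -0.558000
  k2 = f(0.205000, 0.185610) = -0.342293
  k3 = f(0.205000, 0.229830) = -0.424542
  k4 = f(0.410000, 0.125938) = -0.222477
  y ← 0.300000 + (0.41/6)·(k1 + 2k2 + 2k3 + k4) = 0.141867
y(0.41) ≈ 0.1419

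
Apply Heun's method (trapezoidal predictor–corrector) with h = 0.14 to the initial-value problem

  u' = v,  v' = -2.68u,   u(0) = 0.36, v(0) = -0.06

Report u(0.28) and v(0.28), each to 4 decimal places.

Heun on (u,v): k1 = f(x_n, state_n); k2 = f(x_n + h, state_n + h·k1); state_{n+1} = state_n + (h/2)·(k1 + k2).
0.000000: (0.360000, -0.060000)
  k1 = (-0.060000, -0.964800)
  predictor → (0.351600, -0.195072)
  k2 = (-0.195072, -0.942288)
  → (0.342145, -0.193496)
0.140000: (0.342145, -0.193496)
  k1 = (-0.193496, -0.916948)
  predictor → (0.315055, -0.321869)
  k2 = (-0.321869, -0.844349)
  → (0.306069, -0.316787)
(u(0.28), v(0.28)) ≈ (0.3061, -0.3168)

0.3061, -0.3168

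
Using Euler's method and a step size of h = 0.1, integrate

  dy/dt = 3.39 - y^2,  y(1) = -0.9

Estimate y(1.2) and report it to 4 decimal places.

-0.3442

Euler: y_{n+1} = y_n + h·f(t_n, y_n).
t=1.000000, y=-0.900000: f=2.580000 → y ← -0.900000 + 0.1·2.580000 = -0.642000
t=1.100000, y=-0.642000: f=2.977836 → y ← -0.642000 + 0.1·2.977836 = -0.344216
y(1.2) ≈ -0.3442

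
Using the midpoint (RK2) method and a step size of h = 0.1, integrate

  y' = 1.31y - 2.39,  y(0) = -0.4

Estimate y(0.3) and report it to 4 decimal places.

-1.4675

Midpoint: k1 = f(t_n, y_n); k2 = f(t_n + h/2, y_n + (h/2)·k1); y_{n+1} = y_n + h·k2.
t=0.000000, y=-0.400000:
  k1 = f(0.000000, -0.400000) = -2.914000
  k2 = f(0.050000, -0.545700) = -3.104867
  y ← -0.400000 + 0.1·(-3.104867) = -0.710487
t=0.100000, y=-0.710487:
  k1 = f(0.100000, -0.710487) = -3.320738
  k2 = f(0.150000, -0.876524) = -3.538246
  y ← -0.710487 + 0.1·(-3.538246) = -1.064311
t=0.200000, y=-1.064311:
  k1 = f(0.200000, -1.064311) = -3.784248
  k2 = f(0.250000, -1.253524) = -4.032116
  y ← -1.064311 + 0.1·(-4.032116) = -1.467523
y(0.3) ≈ -1.4675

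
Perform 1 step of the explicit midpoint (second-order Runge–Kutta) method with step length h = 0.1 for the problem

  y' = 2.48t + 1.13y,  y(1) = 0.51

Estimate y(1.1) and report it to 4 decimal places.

0.8453

Midpoint: k1 = f(t_n, y_n); k2 = f(t_n + h/2, y_n + (h/2)·k1); y_{n+1} = y_n + h·k2.
t=1.000000, y=0.510000:
  k1 = f(1.000000, 0.510000) = 3.056300
  k2 = f(1.050000, 0.662815) = 3.352981
  y ← 0.510000 + 0.1·3.352981 = 0.845298
y(1.1) ≈ 0.8453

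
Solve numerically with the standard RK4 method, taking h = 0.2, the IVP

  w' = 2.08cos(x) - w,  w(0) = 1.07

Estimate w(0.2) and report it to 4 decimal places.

RK4: k1 = f(x_n, w_n); k2 = f(x_n + h/2, w_n + (h/2)·k1); k3 = f(x_n + h/2, w_n + (h/2)·k2); k4 = f(x_n + h, w_n + h·k3); w_{n+1} = w_n + (h/6)·(k1 + 2k2 + 2k3 + k4).
x=0.000000, w=1.070000:
  k1 = f(0.000000, 1.070000) = 1.010000
  k2 = f(0.100000, 1.171000) = 0.898609
  k3 = f(0.100000, 1.159861) = 0.909748
  k4 = f(0.200000, 1.251950) = 0.786589
  w ← 1.070000 + (0.2/6)·(k1 + 2k2 + 2k3 + k4) = 1.250443
w(0.2) ≈ 1.2504

1.2504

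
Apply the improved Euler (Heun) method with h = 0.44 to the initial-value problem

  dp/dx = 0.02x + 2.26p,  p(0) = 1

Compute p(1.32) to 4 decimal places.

15.4610

Heun: k1 = f(x_n, p_n); k2 = f(x_n + h, p_n + h·k1); p_{n+1} = p_n + (h/2)·(k1 + k2).
x=0.000000, p=1.000000:
  k1 = f(0.000000, 1.000000) = 2.260000
  k2 = f(0.440000, 1.994400) = 4.516144
  p ← 1.000000 + (0.44/2)·(2.260000 + 4.516144) = 2.490752
x=0.440000, p=2.490752:
  k1 = f(0.440000, 2.490752) = 5.637899
  k2 = f(0.880000, 4.971427) = 11.253025
  p ← 2.490752 + (0.44/2)·(5.637899 + 11.253025) = 6.206755
x=0.880000, p=6.206755:
  k1 = f(0.880000, 6.206755) = 14.044866
  k2 = f(1.320000, 12.386496) = 28.019881
  p ← 6.206755 + (0.44/2)·(14.044866 + 28.019881) = 15.460999
p(1.32) ≈ 15.4610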